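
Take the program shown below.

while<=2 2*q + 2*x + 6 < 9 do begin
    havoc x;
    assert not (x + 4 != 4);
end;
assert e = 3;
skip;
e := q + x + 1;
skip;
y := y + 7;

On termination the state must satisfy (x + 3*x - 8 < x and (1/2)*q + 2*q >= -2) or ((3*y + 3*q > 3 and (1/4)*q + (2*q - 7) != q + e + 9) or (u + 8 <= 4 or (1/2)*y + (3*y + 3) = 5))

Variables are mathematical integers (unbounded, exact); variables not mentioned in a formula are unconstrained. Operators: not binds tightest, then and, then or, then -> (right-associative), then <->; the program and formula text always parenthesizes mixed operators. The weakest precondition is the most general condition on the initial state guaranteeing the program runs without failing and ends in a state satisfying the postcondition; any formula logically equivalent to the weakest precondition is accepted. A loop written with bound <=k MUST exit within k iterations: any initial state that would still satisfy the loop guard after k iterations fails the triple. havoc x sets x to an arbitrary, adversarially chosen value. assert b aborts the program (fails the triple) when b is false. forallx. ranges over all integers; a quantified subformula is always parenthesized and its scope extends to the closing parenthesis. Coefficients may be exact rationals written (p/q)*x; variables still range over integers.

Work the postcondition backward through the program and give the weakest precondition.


Working backward. After the program, the postcondition (x + 3*x - 8 < x and (1/2)*q + 2*q >= -2) or ((3*y + 3*q > 3 and (1/4)*q + (2*q - 7) != q + e + 9) or (u + 8 <= 4 or (1/2)*y + (3*y + 3) = 5)) must hold; in canonical form it is (3*x < 8 and (5/2)*q >= -2) or (3*q + 3*y > 3 and (5/4)*q != e + 16) or u <= -4 or (7/2)*y = 2.
Before y := y + 7: (3*x < 8 and (5/2)*q >= -2) or (3*q + 3*y > -18 and (5/4)*q != e + 16) or u <= -4 or (7/2)*y = -45/2
Before skip: (3*x < 8 and (5/2)*q >= -2) or (3*q + 3*y > -18 and (5/4)*q != e + 16) or u <= -4 or (7/2)*y = -45/2
Before e := q + x + 1: (3*x < 8 and (5/2)*q >= -2) or (3*q + 3*y > -18 and (1/4)*q != x + 17) or u <= -4 or (7/2)*y = -45/2
Before skip: (3*x < 8 and (5/2)*q >= -2) or (3*q + 3*y > -18 and (1/4)*q != x + 17) or u <= -4 or (7/2)*y = -45/2
Before assert e = 3: e = 3 and ((3*x < 8 and (5/2)*q >= -2) or (3*q + 3*y > -18 and (1/4)*q != x + 17) or u <= -4 or (7/2)*y = -45/2)
Before the loop (bound <=2), unroll the exhaustion recursion (WP_0 = exit-now case; WP_j = one more guarded iteration, up to j = 2):
  WP_0: (not (2*q + 2*x < 3)) and e = 3 and ((3*x < 8 and (5/2)*q >= -2) or (3*q + 3*y > -18 and (1/4)*q != x + 17) or u <= -4 or (7/2)*y = -45/2)
  WP_1: (2*q + 2*x < 3 -> (forall x_1. ((not (x_1 != 0)) and (not (2*q + 2*x_1 < 3)) and e = 3 and ((3*x_1 < 8 and (5/2)*q >= -2) or (3*q + 3*y > -18 and (1/4)*q != x_1 + 17) or u <= -4 or (7/2)*y = -45/2)))) and ((not (2*q + 2*x < 3)) -> (e = 3 and ((3*x < 8 and (5/2)*q >= -2) or (3*q + 3*y > -18 and (1/4)*q != x + 17) or u <= -4 or (7/2)*y = -45/2)))
  WP_2: (2*q + 2*x < 3 -> (forall x_2. ((not (x_2 != 0)) and (2*q + 2*x_2 < 3 -> (forall x_1. ((not (x_1 != 0)) and (not (2*q + 2*x_1 < 3)) and e = 3 and ((3*x_1 < 8 and (5/2)*q >= -2) or (3*q + 3*y > -18 and (1/4)*q != x_1 + 17) or u <= -4 or (7/2)*y = -45/2)))) and ((not (2*q + 2*x_2 < 3)) -> (e = 3 and ((3*x_2 < 8 and (5/2)*q >= -2) or (3*q + 3*y > -18 and (1/4)*q != x_2 + 17) or u <= -4 or (7/2)*y = -45/2)))))) and ((not (2*q + 2*x < 3)) -> (e = 3 and ((3*x < 8 and (5/2)*q >= -2) or (3*q + 3*y > -18 and (1/4)*q != x + 17) or u <= -4 or (7/2)*y = -45/2)))
So before the loop: (2*q + 2*x < 3 -> (forall x_2. ((not (x_2 != 0)) and (2*q + 2*x_2 < 3 -> (forall x_1. ((not (x_1 != 0)) and (not (2*q + 2*x_1 < 3)) and e = 3 and ((3*x_1 < 8 and (5/2)*q >= -2) or (3*q + 3*y > -18 and (1/4)*q != x_1 + 17) or u <= -4 or (7/2)*y = -45/2)))) and ((not (2*q + 2*x_2 < 3)) -> (e = 3 and ((3*x_2 < 8 and (5/2)*q >= -2) or (3*q + 3*y > -18 and (1/4)*q != x_2 + 17) or u <= -4 or (7/2)*y = -45/2)))))) and ((not (2*q + 2*x < 3)) -> (e = 3 and ((3*x < 8 and (5/2)*q >= -2) or (3*q + 3*y > -18 and (1/4)*q != x + 17) or u <= -4 or (7/2)*y = -45/2)))
Answer: WP = (2*q + 2*x < 3 -> (forall x_2. ((not (x_2 != 0)) and (2*q + 2*x_2 < 3 -> (forall x_1. ((not (x_1 != 0)) and (not (2*q + 2*x_1 < 3)) and e = 3 and ((3*x_1 < 8 and (5/2)*q >= -2) or (3*q + 3*y > -18 and (1/4)*q != x_1 + 17) or u <= -4 or (7/2)*y = -45/2)))) and ((not (2*q + 2*x_2 < 3)) -> (e = 3 and ((3*x_2 < 8 and (5/2)*q >= -2) or (3*q + 3*y > -18 and (1/4)*q != x_2 + 17) or u <= -4 or (7/2)*y = -45/2)))))) and ((not (2*q + 2*x < 3)) -> (e = 3 and ((3*x < 8 and (5/2)*q >= -2) or (3*q + 3*y > -18 and (1/4)*q != x + 17) or u <= -4 or (7/2)*y = -45/2)))


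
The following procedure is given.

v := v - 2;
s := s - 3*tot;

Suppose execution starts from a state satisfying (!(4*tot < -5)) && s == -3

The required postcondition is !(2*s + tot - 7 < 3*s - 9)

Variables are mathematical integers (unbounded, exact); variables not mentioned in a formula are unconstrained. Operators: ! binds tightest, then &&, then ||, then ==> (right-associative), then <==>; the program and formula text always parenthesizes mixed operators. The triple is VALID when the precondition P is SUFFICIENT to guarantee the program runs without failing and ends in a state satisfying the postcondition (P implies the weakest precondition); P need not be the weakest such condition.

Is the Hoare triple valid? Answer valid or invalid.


Working backward. After the program, the postcondition !(2*s + tot - 7 < 3*s - 9) must hold; in canonical form it is !(tot < s - 2).
Before s := s - 3*tot: !(4*tot < s - 2)
Before v := v - 2: !(4*tot < s - 2)
The weakest precondition is !(4*tot < s - 2).
Check whether (!(4*tot < -5)) && s == -3 implies it.
Every state satisfying the precondition satisfies the weakest precondition: the implication holds.
Answer: valid


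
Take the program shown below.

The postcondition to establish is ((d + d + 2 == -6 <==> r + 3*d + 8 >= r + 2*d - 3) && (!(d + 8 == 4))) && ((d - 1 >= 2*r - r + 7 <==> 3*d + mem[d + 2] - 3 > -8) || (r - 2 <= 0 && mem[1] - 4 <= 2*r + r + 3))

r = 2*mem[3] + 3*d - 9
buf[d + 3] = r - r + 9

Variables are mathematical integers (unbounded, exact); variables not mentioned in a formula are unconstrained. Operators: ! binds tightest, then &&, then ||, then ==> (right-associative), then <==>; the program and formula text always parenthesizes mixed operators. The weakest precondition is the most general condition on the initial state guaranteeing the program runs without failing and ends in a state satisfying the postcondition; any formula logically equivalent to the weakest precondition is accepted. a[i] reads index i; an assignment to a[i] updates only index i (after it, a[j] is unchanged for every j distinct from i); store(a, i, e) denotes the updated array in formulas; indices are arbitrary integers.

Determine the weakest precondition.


Working backward. After the program, the postcondition ((d + d + 2 == -6 <==> r + 3*d + 8 >= r + 2*d - 3) && (!(d + 8 == 4))) && ((d - 1 >= 2*r - r + 7 <==> 3*d + mem[d + 2] - 3 > -8) || (r - 2 <= 0 && mem[1] - 4 <= 2*r + r + 3)) must hold; in canonical form it is (2*d == -8 <==> d >= -11) && (!(d == -4)) && ((d >= r + 8 <==> mem[d + 2] + 3*d > -5) || (r <= 2 && mem[1] <= 3*r + 7)).
Before buf[d + 3] := r - r + 9: (2*d == -8 <==> d >= -11) && (!(d == -4)) && ((d >= r + 8 <==> mem[d + 2] + 3*d > -5) || (r <= 2 && mem[1] <= 3*r + 7))
Before r := 2*mem[3] + 3*d - 9: (2*d == -8 <==> d >= -11) && (!(d == -4)) && ((2*mem[3] + 2*d <= 1 <==> mem[d + 2] + 3*d > -5) || (2*mem[3] + 3*d <= 11 && mem[1] <= 6*mem[3] + 9*d - 20))
Answer: WP = (2*d == -8 <==> d >= -11) && (!(d == -4)) && ((2*mem[3] + 2*d <= 1 <==> mem[d + 2] + 3*d > -5) || (2*mem[3] + 3*d <= 11 && mem[1] <= 6*mem[3] + 9*d - 20))


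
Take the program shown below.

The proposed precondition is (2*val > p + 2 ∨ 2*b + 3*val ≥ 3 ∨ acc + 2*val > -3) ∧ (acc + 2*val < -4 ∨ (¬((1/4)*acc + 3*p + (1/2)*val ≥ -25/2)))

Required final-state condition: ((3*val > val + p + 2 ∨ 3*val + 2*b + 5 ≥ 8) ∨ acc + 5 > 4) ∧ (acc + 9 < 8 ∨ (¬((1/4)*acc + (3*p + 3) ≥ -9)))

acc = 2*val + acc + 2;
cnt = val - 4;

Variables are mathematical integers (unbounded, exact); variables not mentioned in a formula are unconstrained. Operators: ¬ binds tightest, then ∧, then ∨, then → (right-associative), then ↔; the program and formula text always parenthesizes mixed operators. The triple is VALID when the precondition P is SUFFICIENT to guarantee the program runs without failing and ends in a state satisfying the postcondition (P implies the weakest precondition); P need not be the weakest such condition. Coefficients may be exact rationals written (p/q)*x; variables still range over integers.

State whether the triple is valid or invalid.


Working backward. After the program, the postcondition ((3*val > val + p + 2 ∨ 3*val + 2*b + 5 ≥ 8) ∨ acc + 5 > 4) ∧ (acc + 9 < 8 ∨ (¬((1/4)*acc + (3*p + 3) ≥ -9))) must hold; in canonical form it is (2*val > p + 2 ∨ 2*b + 3*val ≥ 3 ∨ acc > -1) ∧ (acc < -1 ∨ (¬((1/4)*acc + 3*p ≥ -12))).
Before cnt := val - 4: (2*val > p + 2 ∨ 2*b + 3*val ≥ 3 ∨ acc > -1) ∧ (acc < -1 ∨ (¬((1/4)*acc + 3*p ≥ -12)))
Before acc := 2*val + acc + 2: (2*val > p + 2 ∨ 2*b + 3*val ≥ 3 ∨ acc + 2*val > -3) ∧ (acc + 2*val < -3 ∨ (¬((1/4)*acc + 3*p + (1/2)*val ≥ -25/2)))
The weakest precondition is (2*val > p + 2 ∨ 2*b + 3*val ≥ 3 ∨ acc + 2*val > -3) ∧ (acc + 2*val < -3 ∨ (¬((1/4)*acc + 3*p + (1/2)*val ≥ -25/2))).
Check whether (2*val > p + 2 ∨ 2*b + 3*val ≥ 3 ∨ acc + 2*val > -3) ∧ (acc + 2*val < -4 ∨ (¬((1/4)*acc + 3*p + (1/2)*val ≥ -25/2))) implies it.
Every state satisfying the precondition satisfies the weakest precondition: the implication holds.
Answer: valid


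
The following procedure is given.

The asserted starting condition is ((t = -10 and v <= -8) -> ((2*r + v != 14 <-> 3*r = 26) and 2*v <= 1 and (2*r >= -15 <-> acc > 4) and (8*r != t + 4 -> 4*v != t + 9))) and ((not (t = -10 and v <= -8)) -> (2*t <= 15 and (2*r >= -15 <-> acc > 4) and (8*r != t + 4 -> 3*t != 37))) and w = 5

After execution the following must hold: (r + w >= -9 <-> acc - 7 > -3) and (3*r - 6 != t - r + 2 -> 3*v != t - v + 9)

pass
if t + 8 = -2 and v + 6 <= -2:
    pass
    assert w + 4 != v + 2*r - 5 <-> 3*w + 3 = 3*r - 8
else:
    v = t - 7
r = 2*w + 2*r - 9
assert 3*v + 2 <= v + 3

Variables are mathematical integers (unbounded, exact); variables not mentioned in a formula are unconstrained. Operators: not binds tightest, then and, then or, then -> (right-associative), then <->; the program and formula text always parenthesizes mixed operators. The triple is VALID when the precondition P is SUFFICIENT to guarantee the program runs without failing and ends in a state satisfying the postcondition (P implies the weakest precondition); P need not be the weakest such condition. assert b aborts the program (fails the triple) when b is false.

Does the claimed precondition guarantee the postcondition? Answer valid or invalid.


Working backward. After the program, the postcondition (r + w >= -9 <-> acc - 7 > -3) and (3*r - 6 != t - r + 2 -> 3*v != t - v + 9) must hold; in canonical form it is (r + w >= -9 <-> acc > 4) and (4*r != t + 8 -> 4*v != t + 9).
Before assert 3*v + 2 <= v + 3: 2*v <= 1 and (r + w >= -9 <-> acc > 4) and (4*r != t + 8 -> 4*v != t + 9)
Before r := 2*w + 2*r - 9: 2*v <= 1 and (2*r + 3*w >= 0 <-> acc > 4) and (8*r + 8*w != t + 44 -> 4*v != t + 9)
Then branch requires (w != 2*r + v - 9 <-> 3*w = 3*r - 11) and 2*v <= 1 and (2*r + 3*w >= 0 <-> acc > 4) and (8*r + 8*w != t + 44 -> 4*v != t + 9); else branch requires 2*t <= 15 and (2*r + 3*w >= 0 <-> acc > 4) and (8*r + 8*w != t + 44 -> 3*t != 37).
Before the if: ((t = -10 and v <= -8) -> ((w != 2*r + v - 9 <-> 3*w = 3*r - 11) and 2*v <= 1 and (2*r + 3*w >= 0 <-> acc > 4) and (8*r + 8*w != t + 44 -> 4*v != t + 9))) and ((not (t = -10 and v <= -8)) -> (2*t <= 15 and (2*r + 3*w >= 0 <-> acc > 4) and (8*r + 8*w != t + 44 -> 3*t != 37)))
Before skip: ((t = -10 and v <= -8) -> ((w != 2*r + v - 9 <-> 3*w = 3*r - 11) and 2*v <= 1 and (2*r + 3*w >= 0 <-> acc > 4) and (8*r + 8*w != t + 44 -> 4*v != t + 9))) and ((not (t = -10 and v <= -8)) -> (2*t <= 15 and (2*r + 3*w >= 0 <-> acc > 4) and (8*r + 8*w != t + 44 -> 3*t != 37)))
The weakest precondition is ((t = -10 and v <= -8) -> ((w != 2*r + v - 9 <-> 3*w = 3*r - 11) and 2*v <= 1 and (2*r + 3*w >= 0 <-> acc > 4) and (8*r + 8*w != t + 44 -> 4*v != t + 9))) and ((not (t = -10 and v <= -8)) -> (2*t <= 15 and (2*r + 3*w >= 0 <-> acc > 4) and (8*r + 8*w != t + 44 -> 3*t != 37))).
Check whether ((t = -10 and v <= -8) -> ((2*r + v != 14 <-> 3*r = 26) and 2*v <= 1 and (2*r >= -15 <-> acc > 4) and (8*r != t + 4 -> 4*v != t + 9))) and ((not (t = -10 and v <= -8)) -> (2*t <= 15 and (2*r >= -15 <-> acc > 4) and (8*r != t + 4 -> 3*t != 37))) and w = 5 implies it.
Every state satisfying the precondition satisfies the weakest precondition: the implication holds.
Answer: valid


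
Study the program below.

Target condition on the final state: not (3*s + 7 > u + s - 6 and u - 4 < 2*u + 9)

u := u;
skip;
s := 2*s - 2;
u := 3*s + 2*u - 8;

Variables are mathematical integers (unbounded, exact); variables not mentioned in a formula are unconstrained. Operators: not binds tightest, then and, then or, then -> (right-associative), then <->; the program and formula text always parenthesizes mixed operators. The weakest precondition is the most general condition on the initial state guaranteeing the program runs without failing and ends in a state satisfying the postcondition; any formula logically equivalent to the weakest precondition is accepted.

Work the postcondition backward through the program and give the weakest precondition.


Working backward. After the program, the postcondition not (3*s + 7 > u + s - 6 and u - 4 < 2*u + 9) must hold; in canonical form it is not (2*s > u - 13 and u > -13).
Before u := 3*s + 2*u - 8: not (s + 2*u < 21 and 3*s + 2*u > -5)
Before s := 2*s - 2: not (2*s + 2*u < 23 and 6*s + 2*u > 1)
Before skip: not (2*s + 2*u < 23 and 6*s + 2*u > 1)
Before u := u: not (2*s + 2*u < 23 and 6*s + 2*u > 1)
Answer: WP = not (2*s + 2*u < 23 and 6*s + 2*u > 1)


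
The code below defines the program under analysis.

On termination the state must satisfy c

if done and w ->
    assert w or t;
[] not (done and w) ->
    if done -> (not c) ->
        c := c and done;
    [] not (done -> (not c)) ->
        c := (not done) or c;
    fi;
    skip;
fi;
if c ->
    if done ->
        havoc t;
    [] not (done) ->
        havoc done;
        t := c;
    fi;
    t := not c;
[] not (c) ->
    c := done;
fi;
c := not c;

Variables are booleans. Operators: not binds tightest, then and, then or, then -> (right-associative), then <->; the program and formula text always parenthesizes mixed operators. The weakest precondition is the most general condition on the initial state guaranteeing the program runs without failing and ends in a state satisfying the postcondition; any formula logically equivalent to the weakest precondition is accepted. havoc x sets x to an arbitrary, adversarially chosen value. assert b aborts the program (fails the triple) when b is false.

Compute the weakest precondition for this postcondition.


Working backward. After the program, c must hold.
Before c := not c: not c
Then branch requires (done -> (not c)) and ((not done) -> (not c)); else branch requires not done.
Before the if: (c -> ((done -> (not c)) and ((not done) -> (not c)))) and ((not c) -> (not done))
Then branch requires (w or t) and (c -> ((done -> (not c)) and ((not done) -> (not c)))) and ((not c) -> (not done)); else branch requires ((done -> (not c)) -> (((c and done) -> ((done -> (not (c and done))) and ((not done) -> (not (c and done))))) and ((not (c and done)) -> (not done)))) and ((not (done -> (not c))) -> ((((not done) or c) -> ((done -> (not ((not done) or c))) and ((not done) -> (not ((not done) or c))))) and ((not ((not done) or c)) -> (not done)))).
Before the if: ((done and w) -> ((w or t) and (c -> ((done -> (not c)) and ((not done) -> (not c)))) and ((not c) -> (not done)))) and ((not (done and w)) -> (((done -> (not c)) -> (((c and done) -> ((done -> (not (c and done))) and ((not done) -> (not (c and done))))) and ((not (c and done)) -> (not done)))) and ((not (done -> (not c))) -> ((((not done) or c) -> ((done -> (not ((not done) or c))) and ((not done) -> (not ((not done) or c))))) and ((not ((not done) or c)) -> (not done))))))
Answer: WP = ((done and w) -> ((w or t) and (c -> ((done -> (not c)) and ((not done) -> (not c)))) and ((not c) -> (not done)))) and ((not (done and w)) -> (((done -> (not c)) -> (((c and done) -> ((done -> (not (c and done))) and ((not done) -> (not (c and done))))) and ((not (c and done)) -> (not done)))) and ((not (done -> (not c))) -> ((((not done) or c) -> ((done -> (not ((not done) or c))) and ((not done) -> (not ((not done) or c))))) and ((not ((not done) or c)) -> (not done))))))


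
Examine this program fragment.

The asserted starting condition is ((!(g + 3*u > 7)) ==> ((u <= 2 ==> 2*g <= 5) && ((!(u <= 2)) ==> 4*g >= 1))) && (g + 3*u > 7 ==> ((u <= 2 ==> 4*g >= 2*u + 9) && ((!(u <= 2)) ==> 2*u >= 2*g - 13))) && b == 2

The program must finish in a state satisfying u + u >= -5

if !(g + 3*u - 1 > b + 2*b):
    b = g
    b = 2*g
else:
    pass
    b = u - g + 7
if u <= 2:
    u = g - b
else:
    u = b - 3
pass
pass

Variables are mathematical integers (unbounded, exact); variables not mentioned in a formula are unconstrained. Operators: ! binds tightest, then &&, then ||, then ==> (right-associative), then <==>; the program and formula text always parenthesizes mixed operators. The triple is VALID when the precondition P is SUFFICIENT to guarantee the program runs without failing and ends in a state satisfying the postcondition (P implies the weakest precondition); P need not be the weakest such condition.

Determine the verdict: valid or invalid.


Working backward. After the program, the postcondition u + u >= -5 must hold; in canonical form it is 2*u >= -5.
Before skip: 2*u >= -5
Before skip: 2*u >= -5
Then branch requires 2*g >= 2*b - 5; else branch requires 2*b >= 1.
Before the if: (u <= 2 ==> 2*g >= 2*b - 5) && ((!(u <= 2)) ==> 2*b >= 1)
Then branch requires (u <= 2 ==> 2*g <= 5) && ((!(u <= 2)) ==> 4*g >= 1); else branch requires (u <= 2 ==> 4*g >= 2*u + 9) && ((!(u <= 2)) ==> 2*u >= 2*g - 13).
Before the if: ((!(g + 3*u > 3*b + 1)) ==> ((u <= 2 ==> 2*g <= 5) && ((!(u <= 2)) ==> 4*g >= 1))) && (g + 3*u > 3*b + 1 ==> ((u <= 2 ==> 4*g >= 2*u + 9) && ((!(u <= 2)) ==> 2*u >= 2*g - 13)))
The weakest precondition is ((!(g + 3*u > 3*b + 1)) ==> ((u <= 2 ==> 2*g <= 5) && ((!(u <= 2)) ==> 4*g >= 1))) && (g + 3*u > 3*b + 1 ==> ((u <= 2 ==> 4*g >= 2*u + 9) && ((!(u <= 2)) ==> 2*u >= 2*g - 13))).
Check whether ((!(g + 3*u > 7)) ==> ((u <= 2 ==> 2*g <= 5) && ((!(u <= 2)) ==> 4*g >= 1))) && (g + 3*u > 7 ==> ((u <= 2 ==> 4*g >= 2*u + 9) && ((!(u <= 2)) ==> 2*u >= 2*g - 13))) && b == 2 implies it.
Every state satisfying the precondition satisfies the weakest precondition: the implication holds.
Answer: valid


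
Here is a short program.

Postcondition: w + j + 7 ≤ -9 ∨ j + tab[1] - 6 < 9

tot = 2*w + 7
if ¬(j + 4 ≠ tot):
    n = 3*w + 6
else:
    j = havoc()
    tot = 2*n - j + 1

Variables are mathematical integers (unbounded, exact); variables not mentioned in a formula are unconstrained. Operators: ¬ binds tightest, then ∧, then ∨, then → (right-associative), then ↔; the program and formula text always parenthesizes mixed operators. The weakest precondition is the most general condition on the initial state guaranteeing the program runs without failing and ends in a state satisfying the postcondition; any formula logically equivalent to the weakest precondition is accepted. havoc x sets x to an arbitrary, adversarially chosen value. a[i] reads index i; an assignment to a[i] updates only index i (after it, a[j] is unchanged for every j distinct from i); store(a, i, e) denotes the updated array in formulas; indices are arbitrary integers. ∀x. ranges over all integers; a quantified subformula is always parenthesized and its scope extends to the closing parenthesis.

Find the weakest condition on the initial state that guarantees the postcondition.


Working backward. After the program, the postcondition w + j + 7 ≤ -9 ∨ j + tab[1] - 6 < 9 must hold; in canonical form it is j + w ≤ -16 ∨ tab[1] + j < 15.
Then branch requires j + w ≤ -16 ∨ tab[1] + j < 15; else branch requires ∀j_1. (j_1 + w ≤ -16 ∨ tab[1] + j_1 < 15).
Before the if: ((¬(j ≠ tot - 4)) → (j + w ≤ -16 ∨ tab[1] + j < 15)) ∧ (j ≠ tot - 4 → (∀j_1. (j_1 + w ≤ -16 ∨ tab[1] + j_1 < 15)))
Before tot := 2*w + 7: ((¬(j ≠ 2*w + 3)) → (j + w ≤ -16 ∨ tab[1] + j < 15)) ∧ (j ≠ 2*w + 3 → (∀j_1. (j_1 + w ≤ -16 ∨ tab[1] + j_1 < 15)))
Answer: WP = ((¬(j ≠ 2*w + 3)) → (j + w ≤ -16 ∨ tab[1] + j < 15)) ∧ (j ≠ 2*w + 3 → (∀j_1. (j_1 + w ≤ -16 ∨ tab[1] + j_1 < 15)))


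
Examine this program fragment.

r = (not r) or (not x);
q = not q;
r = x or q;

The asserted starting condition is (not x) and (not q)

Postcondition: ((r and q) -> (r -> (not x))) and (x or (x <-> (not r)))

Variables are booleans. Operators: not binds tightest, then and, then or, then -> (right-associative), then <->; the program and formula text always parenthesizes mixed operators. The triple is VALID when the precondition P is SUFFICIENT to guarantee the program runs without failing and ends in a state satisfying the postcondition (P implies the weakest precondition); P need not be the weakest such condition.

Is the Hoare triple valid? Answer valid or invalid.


Working backward. After the program, ((r and q) -> (r -> (not x))) and (x or (x <-> (not r))) must hold.
Before r := x or q: (((x or q) and q) -> ((x or q) -> (not x))) and (x or (x <-> (not (x or q))))
Before q := not q: (((x or (not q)) and (not q)) -> ((x or (not q)) -> (not x))) and (x or (x <-> (not (x or (not q)))))
Before r := (not r) or (not x): (((x or (not q)) and (not q)) -> ((x or (not q)) -> (not x))) and (x or (x <-> (not (x or (not q)))))
The weakest precondition is (((x or (not q)) and (not q)) -> ((x or (not q)) -> (not x))) and (x or (x <-> (not (x or (not q))))).
Check whether (not x) and (not q) implies it.
Every state satisfying the precondition satisfies the weakest precondition: the implication holds.
Answer: valid


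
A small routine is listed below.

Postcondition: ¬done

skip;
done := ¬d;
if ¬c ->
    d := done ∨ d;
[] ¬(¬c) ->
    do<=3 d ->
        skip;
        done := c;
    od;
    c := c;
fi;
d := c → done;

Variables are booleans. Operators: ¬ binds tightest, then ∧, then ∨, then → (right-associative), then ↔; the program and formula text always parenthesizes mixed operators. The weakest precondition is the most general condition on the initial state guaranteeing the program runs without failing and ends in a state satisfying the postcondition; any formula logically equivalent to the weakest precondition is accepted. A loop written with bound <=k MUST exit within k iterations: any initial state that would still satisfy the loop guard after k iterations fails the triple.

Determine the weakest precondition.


Working backward. After the program, ¬done must hold.
Before d := c → done: ¬done
Then branch requires ¬done; else branch requires (d → ((d → ((d → ((¬d) ∧ (¬c))) ∧ ((¬d) → (¬c)))) ∧ ((¬d) → (¬c)))) ∧ ((¬d) → (¬done)).
Before the if: ((¬c) → (¬done)) ∧ (c → ((d → ((d → ((d → ((¬d) ∧ (¬c))) ∧ ((¬d) → (¬c)))) ∧ ((¬d) → (¬c)))) ∧ ((¬d) → (¬done))))
Before done := ¬d: ((¬c) → d) ∧ (c → ((d → ((d → ((d → ((¬d) ∧ (¬c))) ∧ ((¬d) → (¬c)))) ∧ ((¬d) → (¬c)))) ∧ ((¬d) → d)))
Before skip: ((¬c) → d) ∧ (c → ((d → ((d → ((d → ((¬d) ∧ (¬c))) ∧ ((¬d) → (¬c)))) ∧ ((¬d) → (¬c)))) ∧ ((¬d) → d)))
Answer: WP = ((¬c) → d) ∧ (c → ((d → ((d → ((d → ((¬d) ∧ (¬c))) ∧ ((¬d) → (¬c)))) ∧ ((¬d) → (¬c)))) ∧ ((¬d) → d)))


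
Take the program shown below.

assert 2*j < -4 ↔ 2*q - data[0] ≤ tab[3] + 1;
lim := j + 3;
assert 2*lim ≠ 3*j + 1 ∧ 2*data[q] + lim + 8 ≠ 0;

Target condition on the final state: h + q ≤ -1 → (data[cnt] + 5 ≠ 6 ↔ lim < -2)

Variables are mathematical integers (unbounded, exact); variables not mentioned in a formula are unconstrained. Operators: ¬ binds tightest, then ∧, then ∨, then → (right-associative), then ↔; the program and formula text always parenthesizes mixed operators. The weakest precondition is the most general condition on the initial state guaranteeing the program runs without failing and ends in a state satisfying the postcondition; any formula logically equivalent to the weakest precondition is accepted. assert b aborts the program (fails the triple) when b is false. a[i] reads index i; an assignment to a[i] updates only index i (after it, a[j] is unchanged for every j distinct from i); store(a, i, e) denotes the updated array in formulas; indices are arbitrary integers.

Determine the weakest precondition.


Working backward. After the program, the postcondition h + q ≤ -1 → (data[cnt] + 5 ≠ 6 ↔ lim < -2) must hold; in canonical form it is h + q ≤ -1 → (data[cnt] ≠ 1 ↔ lim < -2).
Before assert 2*lim ≠ 3*j + 1 ∧ 2*data[q] + lim + 8 ≠ 0: 2*lim ≠ 3*j + 1 ∧ 2*data[q] + lim ≠ -8 ∧ (h + q ≤ -1 → (data[cnt] ≠ 1 ↔ lim < -2))
Before lim := j + 3: j ≠ 5 ∧ 2*data[q] + j ≠ -11 ∧ (h + q ≤ -1 → (data[cnt] ≠ 1 ↔ j < -5))
Before assert 2*j < -4 ↔ 2*q - data[0] ≤ tab[3] + 1: (2*j < -4 ↔ 2*q ≤ data[0] + tab[3] + 1) ∧ j ≠ 5 ∧ 2*data[q] + j ≠ -11 ∧ (h + q ≤ -1 → (data[cnt] ≠ 1 ↔ j < -5))
Answer: WP = (2*j < -4 ↔ 2*q ≤ data[0] + tab[3] + 1) ∧ j ≠ 5 ∧ 2*data[q] + j ≠ -11 ∧ (h + q ≤ -1 → (data[cnt] ≠ 1 ↔ j < -5))


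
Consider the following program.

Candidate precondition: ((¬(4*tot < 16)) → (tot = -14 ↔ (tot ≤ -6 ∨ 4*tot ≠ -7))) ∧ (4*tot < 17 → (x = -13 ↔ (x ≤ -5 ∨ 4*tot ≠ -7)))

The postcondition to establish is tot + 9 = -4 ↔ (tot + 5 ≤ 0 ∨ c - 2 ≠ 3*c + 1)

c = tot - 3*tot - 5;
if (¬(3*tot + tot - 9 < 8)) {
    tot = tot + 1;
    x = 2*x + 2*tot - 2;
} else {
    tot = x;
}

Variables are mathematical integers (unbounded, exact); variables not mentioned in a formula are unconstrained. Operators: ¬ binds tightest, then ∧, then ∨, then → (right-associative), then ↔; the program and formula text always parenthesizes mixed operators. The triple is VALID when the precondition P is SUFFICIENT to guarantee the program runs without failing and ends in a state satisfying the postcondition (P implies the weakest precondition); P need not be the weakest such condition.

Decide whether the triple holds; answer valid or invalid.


Working backward. After the program, the postcondition tot + 9 = -4 ↔ (tot + 5 ≤ 0 ∨ c - 2 ≠ 3*c + 1) must hold; in canonical form it is tot = -13 ↔ (tot ≤ -5 ∨ 2*c ≠ -3).
Then branch requires tot = -14 ↔ (tot ≤ -6 ∨ 2*c ≠ -3); else branch requires x = -13 ↔ (x ≤ -5 ∨ 2*c ≠ -3).
Before the if: ((¬(4*tot < 17)) → (tot = -14 ↔ (tot ≤ -6 ∨ 2*c ≠ -3))) ∧ (4*tot < 17 → (x = -13 ↔ (x ≤ -5 ∨ 2*c ≠ -3)))
Before c := tot - 3*tot - 5: ((¬(4*tot < 17)) → (tot = -14 ↔ (tot ≤ -6 ∨ 4*tot ≠ -7))) ∧ (4*tot < 17 → (x = -13 ↔ (x ≤ -5 ∨ 4*tot ≠ -7)))
The weakest precondition is ((¬(4*tot < 17)) → (tot = -14 ↔ (tot ≤ -6 ∨ 4*tot ≠ -7))) ∧ (4*tot < 17 → (x = -13 ↔ (x ≤ -5 ∨ 4*tot ≠ -7))).
Check whether ((¬(4*tot < 16)) → (tot = -14 ↔ (tot ≤ -6 ∨ 4*tot ≠ -7))) ∧ (4*tot < 17 → (x = -13 ↔ (x ≤ -5 ∨ 4*tot ≠ -7))) implies it.
Every state satisfying the precondition satisfies the weakest precondition: the implication holds.
Answer: valid


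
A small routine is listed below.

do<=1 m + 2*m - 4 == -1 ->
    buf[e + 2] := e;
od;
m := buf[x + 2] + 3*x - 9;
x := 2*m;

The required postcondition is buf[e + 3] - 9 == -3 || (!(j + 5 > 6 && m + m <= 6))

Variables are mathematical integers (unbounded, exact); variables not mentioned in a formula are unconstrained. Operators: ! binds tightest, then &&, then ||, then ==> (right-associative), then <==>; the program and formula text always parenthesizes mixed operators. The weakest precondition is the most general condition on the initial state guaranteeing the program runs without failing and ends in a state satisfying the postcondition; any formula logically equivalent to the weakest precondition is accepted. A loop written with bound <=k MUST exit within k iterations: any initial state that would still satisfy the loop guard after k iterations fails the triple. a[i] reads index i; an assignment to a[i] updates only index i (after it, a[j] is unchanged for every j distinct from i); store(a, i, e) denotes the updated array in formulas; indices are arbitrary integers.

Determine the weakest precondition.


Working backward. After the program, the postcondition buf[e + 3] - 9 == -3 || (!(j + 5 > 6 && m + m <= 6)) must hold; in canonical form it is buf[e + 3] == 6 || (!(j > 1 && 2*m <= 6)).
Before x := 2*m: buf[e + 3] == 6 || (!(j > 1 && 2*m <= 6))
Before m := buf[x + 2] + 3*x - 9: buf[e + 3] == 6 || (!(j > 1 && 2*buf[x + 2] + 6*x <= 24))
Before the loop (bound <=1), unroll the exhaustion recursion (WP_0 = exit-now case; WP_j = one more guarded iteration, up to j = 1):
  WP_0: (!(3*m == 3)) && (buf[e + 3] == 6 || (!(j > 1 && 2*buf[x + 2] + 6*x <= 24)))
  WP_1: (3*m == 3 ==> ((!(3*m == 3)) && (store(buf, e + 2, e)[e + 3] == 6 || (!(j > 1 && 2*store(buf, e + 2, e)[x + 2] + 6*x <= 24))))) && ((!(3*m == 3)) ==> (buf[e + 3] == 6 || (!(j > 1 && 2*buf[x + 2] + 6*x <= 24))))
So before the loop: (3*m == 3 ==> ((!(3*m == 3)) && (store(buf, e + 2, e)[e + 3] == 6 || (!(j > 1 && 2*store(buf, e + 2, e)[x + 2] + 6*x <= 24))))) && ((!(3*m == 3)) ==> (buf[e + 3] == 6 || (!(j > 1 && 2*buf[x + 2] + 6*x <= 24))))
Answer: WP = (3*m == 3 ==> ((!(3*m == 3)) && (store(buf, e + 2, e)[e + 3] == 6 || (!(j > 1 && 2*store(buf, e + 2, e)[x + 2] + 6*x <= 24))))) && ((!(3*m == 3)) ==> (buf[e + 3] == 6 || (!(j > 1 && 2*buf[x + 2] + 6*x <= 24))))


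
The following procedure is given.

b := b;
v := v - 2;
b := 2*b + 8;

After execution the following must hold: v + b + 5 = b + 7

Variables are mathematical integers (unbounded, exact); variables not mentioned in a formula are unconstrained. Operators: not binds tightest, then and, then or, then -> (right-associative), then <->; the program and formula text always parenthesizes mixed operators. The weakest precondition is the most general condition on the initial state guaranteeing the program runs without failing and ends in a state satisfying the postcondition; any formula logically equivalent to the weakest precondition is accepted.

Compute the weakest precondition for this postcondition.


Working backward. After the program, the postcondition v + b + 5 = b + 7 must hold; in canonical form it is v = 2.
Before b := 2*b + 8: v = 2
Before v := v - 2: v = 4
Before b := b: v = 4
Answer: WP = v = 4


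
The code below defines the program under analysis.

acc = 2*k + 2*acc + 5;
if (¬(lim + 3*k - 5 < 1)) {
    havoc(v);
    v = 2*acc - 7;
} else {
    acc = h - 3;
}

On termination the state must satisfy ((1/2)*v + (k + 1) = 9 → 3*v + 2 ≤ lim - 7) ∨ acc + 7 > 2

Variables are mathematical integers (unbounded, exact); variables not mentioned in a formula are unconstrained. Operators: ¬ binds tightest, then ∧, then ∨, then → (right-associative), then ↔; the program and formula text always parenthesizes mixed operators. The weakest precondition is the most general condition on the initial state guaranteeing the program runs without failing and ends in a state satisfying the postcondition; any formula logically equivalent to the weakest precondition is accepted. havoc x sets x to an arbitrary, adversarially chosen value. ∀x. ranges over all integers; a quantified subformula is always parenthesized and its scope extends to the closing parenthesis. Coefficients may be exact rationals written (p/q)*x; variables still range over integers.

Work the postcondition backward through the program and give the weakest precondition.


Working backward. After the program, the postcondition ((1/2)*v + (k + 1) = 9 → 3*v + 2 ≤ lim - 7) ∨ acc + 7 > 2 must hold; in canonical form it is (k + (1/2)*v = 8 → 3*v ≤ lim - 9) ∨ acc > -5.
Then branch requires (acc + k = 23/2 → 6*acc ≤ lim + 12) ∨ acc > -5; else branch requires (k + (1/2)*v = 8 → 3*v ≤ lim - 9) ∨ h > -2.
Before the if: ((¬(3*k + lim < 6)) → ((acc + k = 23/2 → 6*acc ≤ lim + 12) ∨ acc > -5)) ∧ (3*k + lim < 6 → ((k + (1/2)*v = 8 → 3*v ≤ lim - 9) ∨ h > -2))
Before acc := 2*k + 2*acc + 5: ((¬(3*k + lim < 6)) → ((2*acc + 3*k = 13/2 → 12*acc + 12*k ≤ lim - 18) ∨ 2*acc + 2*k > -10)) ∧ (3*k + lim < 6 → ((k + (1/2)*v = 8 → 3*v ≤ lim - 9) ∨ h > -2))
Answer: WP = ((¬(3*k + lim < 6)) → ((2*acc + 3*k = 13/2 → 12*acc + 12*k ≤ lim - 18) ∨ 2*acc + 2*k > -10)) ∧ (3*k + lim < 6 → ((k + (1/2)*v = 8 → 3*v ≤ lim - 9) ∨ h > -2))


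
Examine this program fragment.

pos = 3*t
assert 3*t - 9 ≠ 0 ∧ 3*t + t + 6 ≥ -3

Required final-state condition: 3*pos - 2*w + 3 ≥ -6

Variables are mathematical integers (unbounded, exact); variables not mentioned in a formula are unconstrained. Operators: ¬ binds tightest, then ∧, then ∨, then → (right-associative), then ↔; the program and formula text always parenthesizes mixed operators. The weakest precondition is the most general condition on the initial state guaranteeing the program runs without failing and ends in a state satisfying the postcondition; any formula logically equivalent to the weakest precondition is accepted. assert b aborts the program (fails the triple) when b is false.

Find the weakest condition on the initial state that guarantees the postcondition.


Working backward. After the program, the postcondition 3*pos - 2*w + 3 ≥ -6 must hold; in canonical form it is 3*pos ≥ 2*w - 9.
Before assert 3*t - 9 ≠ 0 ∧ 3*t + t + 6 ≥ -3: 3*t ≠ 9 ∧ 4*t ≥ -9 ∧ 3*pos ≥ 2*w - 9
Before pos := 3*t: 3*t ≠ 9 ∧ 4*t ≥ -9 ∧ 9*t ≥ 2*w - 9
Answer: WP = 3*t ≠ 9 ∧ 4*t ≥ -9 ∧ 9*t ≥ 2*w - 9


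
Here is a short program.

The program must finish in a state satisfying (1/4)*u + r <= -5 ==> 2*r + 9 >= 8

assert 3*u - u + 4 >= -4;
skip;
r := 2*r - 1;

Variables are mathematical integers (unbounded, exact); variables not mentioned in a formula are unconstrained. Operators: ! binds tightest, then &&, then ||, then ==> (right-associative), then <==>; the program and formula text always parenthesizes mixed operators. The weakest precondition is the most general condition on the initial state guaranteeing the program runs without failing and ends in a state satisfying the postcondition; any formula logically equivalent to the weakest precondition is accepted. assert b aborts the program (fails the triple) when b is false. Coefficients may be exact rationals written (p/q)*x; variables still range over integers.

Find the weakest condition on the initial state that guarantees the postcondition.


Working backward. After the program, the postcondition (1/4)*u + r <= -5 ==> 2*r + 9 >= 8 must hold; in canonical form it is r + (1/4)*u <= -5 ==> 2*r >= -1.
Before r := 2*r - 1: 2*r + (1/4)*u <= -4 ==> 4*r >= 1
Before skip: 2*r + (1/4)*u <= -4 ==> 4*r >= 1
Before assert 3*u - u + 4 >= -4: 2*u >= -8 && (2*r + (1/4)*u <= -4 ==> 4*r >= 1)
Answer: WP = 2*u >= -8 && (2*r + (1/4)*u <= -4 ==> 4*r >= 1)


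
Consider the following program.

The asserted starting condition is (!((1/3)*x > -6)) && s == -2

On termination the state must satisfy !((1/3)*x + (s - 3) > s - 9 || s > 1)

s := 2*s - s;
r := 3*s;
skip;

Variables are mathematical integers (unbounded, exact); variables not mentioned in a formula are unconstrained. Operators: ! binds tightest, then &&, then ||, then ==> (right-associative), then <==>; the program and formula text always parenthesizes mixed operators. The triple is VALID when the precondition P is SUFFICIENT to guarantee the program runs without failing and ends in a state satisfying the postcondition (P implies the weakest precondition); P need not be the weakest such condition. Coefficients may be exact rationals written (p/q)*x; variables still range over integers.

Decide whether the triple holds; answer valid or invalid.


Working backward. After the program, the postcondition !((1/3)*x + (s - 3) > s - 9 || s > 1) must hold; in canonical form it is !((1/3)*x > -6 || s > 1).
Before skip: !((1/3)*x > -6 || s > 1)
Before r := 3*s: !((1/3)*x > -6 || s > 1)
Before s := 2*s - s: !((1/3)*x > -6 || s > 1)
The weakest precondition is !((1/3)*x > -6 || s > 1).
Check whether (!((1/3)*x > -6)) && s == -2 implies it.
Every state satisfying the precondition satisfies the weakest precondition: the implication holds.
Answer: valid


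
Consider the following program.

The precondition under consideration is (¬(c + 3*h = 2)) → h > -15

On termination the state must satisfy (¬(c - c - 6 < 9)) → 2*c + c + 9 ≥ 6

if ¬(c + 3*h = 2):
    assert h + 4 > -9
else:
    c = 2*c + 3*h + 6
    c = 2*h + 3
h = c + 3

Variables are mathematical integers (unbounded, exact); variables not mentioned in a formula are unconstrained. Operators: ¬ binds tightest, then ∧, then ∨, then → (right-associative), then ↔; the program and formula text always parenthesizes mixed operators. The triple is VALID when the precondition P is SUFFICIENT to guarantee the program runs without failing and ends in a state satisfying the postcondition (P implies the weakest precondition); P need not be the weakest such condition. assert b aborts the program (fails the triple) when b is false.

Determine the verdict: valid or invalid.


Working backward. After the program, the postcondition (¬(c - c - 6 < 9)) → 2*c + c + 9 ≥ 6 must hold; in canonical form it is true.
Before h := c + 3: true
Then branch requires h > -13; else branch requires true.
Before the if: (¬(c + 3*h = 2)) → h > -13
The weakest precondition is (¬(c + 3*h = 2)) → h > -13.
Check whether (¬(c + 3*h = 2)) → h > -15 implies it.
Countermodel: at the initial state c = 45, h = -14, the precondition holds but the weakest precondition fails.
Answer: invalid


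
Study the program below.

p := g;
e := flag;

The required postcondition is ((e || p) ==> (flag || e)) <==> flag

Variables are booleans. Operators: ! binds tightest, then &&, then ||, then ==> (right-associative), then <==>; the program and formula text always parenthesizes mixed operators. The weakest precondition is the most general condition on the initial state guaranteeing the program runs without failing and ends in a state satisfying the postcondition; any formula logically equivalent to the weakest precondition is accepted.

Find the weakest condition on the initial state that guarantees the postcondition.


Working backward. After the program, ((e || p) ==> (flag || e)) <==> flag must hold.
Before e := flag: ((flag || p) ==> flag) <==> flag
Before p := g: ((flag || g) ==> flag) <==> flag
Answer: WP = ((flag || g) ==> flag) <==> flag


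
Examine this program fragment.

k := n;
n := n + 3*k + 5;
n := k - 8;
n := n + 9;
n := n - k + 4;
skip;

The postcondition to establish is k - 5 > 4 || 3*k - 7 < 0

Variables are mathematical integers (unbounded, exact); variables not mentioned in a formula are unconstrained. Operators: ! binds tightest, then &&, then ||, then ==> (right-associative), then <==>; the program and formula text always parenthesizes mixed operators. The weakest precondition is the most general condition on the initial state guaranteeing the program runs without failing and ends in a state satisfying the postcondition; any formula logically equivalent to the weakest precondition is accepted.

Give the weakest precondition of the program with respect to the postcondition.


Working backward. After the program, the postcondition k - 5 > 4 || 3*k - 7 < 0 must hold; in canonical form it is k > 9 || 3*k < 7.
Before skip: k > 9 || 3*k < 7
Before n := n - k + 4: k > 9 || 3*k < 7
Before n := n + 9: k > 9 || 3*k < 7
Before n := k - 8: k > 9 || 3*k < 7
Before n := n + 3*k + 5: k > 9 || 3*k < 7
Before k := n: n > 9 || 3*n < 7
Answer: WP = n > 9 || 3*n < 7
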